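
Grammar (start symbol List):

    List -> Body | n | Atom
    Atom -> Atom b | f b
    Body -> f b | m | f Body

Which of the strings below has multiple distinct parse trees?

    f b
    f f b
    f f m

f b

f b: 2 trees
f f b: 1 tree
f f m: 1 tree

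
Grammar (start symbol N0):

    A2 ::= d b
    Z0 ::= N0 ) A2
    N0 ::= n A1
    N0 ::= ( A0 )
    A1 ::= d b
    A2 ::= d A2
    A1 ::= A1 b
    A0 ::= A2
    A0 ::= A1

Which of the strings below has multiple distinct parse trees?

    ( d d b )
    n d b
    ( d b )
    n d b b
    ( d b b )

( d d b ): 1 tree
n d b: 1 tree
( d b ): 2 trees
n d b b: 1 tree
( d b b ): 1 tree

( d b )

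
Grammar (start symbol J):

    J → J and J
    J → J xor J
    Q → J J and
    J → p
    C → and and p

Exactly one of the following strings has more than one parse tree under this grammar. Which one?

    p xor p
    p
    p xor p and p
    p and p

p xor p: 1 tree
p: 1 tree
p xor p and p: 2 trees
p and p: 1 tree

p xor p and p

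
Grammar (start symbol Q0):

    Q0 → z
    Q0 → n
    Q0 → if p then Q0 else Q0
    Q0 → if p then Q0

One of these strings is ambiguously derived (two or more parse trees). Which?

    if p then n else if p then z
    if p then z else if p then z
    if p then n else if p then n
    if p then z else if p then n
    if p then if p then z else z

if p then n else if p then z: 1 tree
if p then z else if p then z: 1 tree
if p then n else if p then n: 1 tree
if p then z else if p then n: 1 tree
if p then if p then z else z: 2 trees

if p then if p then z else z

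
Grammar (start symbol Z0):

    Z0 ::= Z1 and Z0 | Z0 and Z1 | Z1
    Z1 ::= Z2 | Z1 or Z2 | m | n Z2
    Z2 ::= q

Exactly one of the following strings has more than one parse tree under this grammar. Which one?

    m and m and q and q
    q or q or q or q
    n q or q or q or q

m and m and q and q

m and m and q and q: 8 trees
q or q or q or q: 1 tree
n q or q or q or q: 1 tree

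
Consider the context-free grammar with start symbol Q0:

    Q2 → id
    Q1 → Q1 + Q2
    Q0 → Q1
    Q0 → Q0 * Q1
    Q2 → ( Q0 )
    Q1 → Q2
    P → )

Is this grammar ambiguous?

Unambiguous

Only Q0, Q1, Q2 are reachable from Q0; ignoring the rest: Q0 → Q0 * Q1 | Q1  ;  Q1 → Q1 + Q2 | Q2  — a left-associative chain with Q2 at the bottom. Each string factors uniquely by precedence.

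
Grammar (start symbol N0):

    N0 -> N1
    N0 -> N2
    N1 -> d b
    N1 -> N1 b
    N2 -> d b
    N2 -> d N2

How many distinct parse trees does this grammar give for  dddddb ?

1

Parse trees for dddddb:
  [N0 [N2 d [N2 d [N2 d [N2 d [N2 d b]]]]]]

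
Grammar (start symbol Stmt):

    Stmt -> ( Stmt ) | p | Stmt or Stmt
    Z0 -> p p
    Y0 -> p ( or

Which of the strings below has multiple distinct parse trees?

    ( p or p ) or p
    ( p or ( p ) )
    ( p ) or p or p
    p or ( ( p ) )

( p ) or p or p

( p or p ) or p: 1 tree
( p or ( p ) ): 1 tree
( p ) or p or p: 2 trees
p or ( ( p ) ): 1 tree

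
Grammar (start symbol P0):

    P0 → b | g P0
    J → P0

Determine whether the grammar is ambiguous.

Unambiguous

Only P0 is reachable from P0; ignoring the rest: The reachable rules are right-linear with at most one rule per (nonterminal, next-terminal) pair. Each input token forces the next rule, so parsing is deterministic.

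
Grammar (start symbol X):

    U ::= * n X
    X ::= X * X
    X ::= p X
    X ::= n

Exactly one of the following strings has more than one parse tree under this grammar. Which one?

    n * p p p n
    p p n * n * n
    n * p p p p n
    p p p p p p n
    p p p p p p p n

n * p p p n: 1 tree
p p n * n * n: 9 trees
n * p p p p n: 1 tree
p p p p p p n: 1 tree
p p p p p p p n: 1 tree

p p n * n * n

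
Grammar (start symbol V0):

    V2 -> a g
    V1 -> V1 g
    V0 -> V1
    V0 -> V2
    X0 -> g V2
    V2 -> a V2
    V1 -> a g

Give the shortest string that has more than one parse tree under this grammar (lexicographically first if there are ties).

length 2: a g has 2 parse trees

Two derivations of a g:
  V0 ⇒ V1 ⇒ a g
  V0 ⇒ V2 ⇒ a g

a g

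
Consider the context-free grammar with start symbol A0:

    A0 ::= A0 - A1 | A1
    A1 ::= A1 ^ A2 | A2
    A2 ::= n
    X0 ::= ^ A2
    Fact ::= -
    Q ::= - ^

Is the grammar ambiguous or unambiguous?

Only A0, A1, A2 are reachable from A0; ignoring the rest: This is a standard precedence ladder (A0 over A1 over A2), with each level left-recursive on its own operator ('-' at A0, '^' at A1). That structure is LR(1), hence unambiguous.

Unambiguous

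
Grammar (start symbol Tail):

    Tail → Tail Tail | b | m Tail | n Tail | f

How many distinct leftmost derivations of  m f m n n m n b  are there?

2

Parse trees for m f m n n m n b:
  [Tail [Tail m [Tail f]] [Tail m [Tail n [Tail n [Tail m [Tail n [Tail b]]]]]]]
  [Tail m [Tail [Tail f] [Tail m [Tail n [Tail n [Tail m [Tail n [Tail b]]]]]]]]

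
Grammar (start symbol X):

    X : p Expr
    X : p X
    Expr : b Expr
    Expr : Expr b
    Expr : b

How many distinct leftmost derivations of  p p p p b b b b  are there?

Parse trees for p p p p b b b b:
  [X p [X p [X p [X p [Expr b [Expr b [Expr b [Expr b]]]]]]]]
  [X p [X p [X p [X p [Expr b [Expr b [Expr [Expr b] b]]]]]]]
  [X p [X p [X p [X p [Expr b [Expr [Expr b [Expr b]] b]]]]]]
  [X p [X p [X p [X p [Expr b [Expr [Expr [Expr b] b] b]]]]]]
  [X p [X p [X p [X p [Expr [Expr b [Expr b [Expr b]]] b]]]]]
  [X p [X p [X p [X p [Expr [Expr b [Expr [Expr b] b]] b]]]]]
  [X p [X p [X p [X p [Expr [Expr [Expr b [Expr b]] b] b]]]]]
  [X p [X p [X p [X p [Expr [Expr [Expr [Expr b] b] b] b]]]]]

8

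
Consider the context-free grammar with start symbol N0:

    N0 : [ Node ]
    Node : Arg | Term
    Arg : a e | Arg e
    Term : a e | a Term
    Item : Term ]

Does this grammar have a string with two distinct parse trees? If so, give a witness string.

Witness: [ a e ]

Derivation 1: N0 ⇒ [ Node ] ⇒ [ Arg ] ⇒ [ a e ]
Derivation 2: N0 ⇒ [ Node ] ⇒ [ Term ] ⇒ [ a e ]

Two distinct leftmost derivations for the same string.

Ambiguous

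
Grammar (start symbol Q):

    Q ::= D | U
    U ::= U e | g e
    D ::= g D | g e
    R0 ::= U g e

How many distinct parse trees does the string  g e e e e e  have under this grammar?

Parse trees for g e e e e e:
  [Q [U [U [U [U [U g e] e] e] e] e]]

1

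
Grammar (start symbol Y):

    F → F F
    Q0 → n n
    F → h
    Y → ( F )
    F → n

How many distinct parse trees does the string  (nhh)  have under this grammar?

2

Parse trees for (nhh):
  [Y ( [F [F n] [F [F h] [F h]]] )]
  [Y ( [F [F [F n] [F h]] [F h]] )]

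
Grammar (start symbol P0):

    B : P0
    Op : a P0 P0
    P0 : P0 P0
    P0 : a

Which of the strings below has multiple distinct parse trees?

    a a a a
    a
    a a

a a a a: 5 trees
a: 1 tree
a a: 1 tree

a a a a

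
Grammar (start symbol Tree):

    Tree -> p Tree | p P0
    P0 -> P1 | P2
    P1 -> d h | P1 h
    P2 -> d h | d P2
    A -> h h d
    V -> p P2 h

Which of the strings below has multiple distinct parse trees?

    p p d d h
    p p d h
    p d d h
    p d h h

p p d h

p p d d h: 1 tree
p p d h: 2 trees
p d d h: 1 tree
p d h h: 1 tree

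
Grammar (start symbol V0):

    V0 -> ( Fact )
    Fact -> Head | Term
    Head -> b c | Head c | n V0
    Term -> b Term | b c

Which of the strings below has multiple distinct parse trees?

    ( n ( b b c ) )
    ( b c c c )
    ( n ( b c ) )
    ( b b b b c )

( n ( b b c ) ): 1 tree
( b c c c ): 1 tree
( n ( b c ) ): 2 trees
( b b b b c ): 1 tree

( n ( b c ) )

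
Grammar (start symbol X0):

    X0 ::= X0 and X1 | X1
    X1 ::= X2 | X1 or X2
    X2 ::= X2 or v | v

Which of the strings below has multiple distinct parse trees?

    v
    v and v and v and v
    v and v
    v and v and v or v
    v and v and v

v: 1 tree
v and v and v and v: 1 tree
v and v: 1 tree
v and v and v or v: 2 trees
v and v and v: 1 tree

v and v and v or v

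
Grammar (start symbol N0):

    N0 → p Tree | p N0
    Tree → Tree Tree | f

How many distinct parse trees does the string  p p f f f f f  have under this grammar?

Parse trees for p p f f f f f (showing first 6 of 14):
  [N0 p [N0 p [Tree [Tree f] [Tree [Tree f] [Tree [Tree f] [Tree [Tree f] [Tree f]]]]]]]
  [N0 p [N0 p [Tree [Tree f] [Tree [Tree f] [Tree [Tree [Tree f] [Tree f]] [Tree f]]]]]]
  [N0 p [N0 p [Tree [Tree f] [Tree [Tree [Tree f] [Tree f]] [Tree [Tree f] [Tree f]]]]]]
  [N0 p [N0 p [Tree [Tree f] [Tree [Tree [Tree f] [Tree [Tree f] [Tree f]]] [Tree f]]]]]
  [N0 p [N0 p [Tree [Tree f] [Tree [Tree [Tree [Tree f] [Tree f]] [Tree f]] [Tree f]]]]]
  [N0 p [N0 p [Tree [Tree [Tree f] [Tree f]] [Tree [Tree f] [Tree [Tree f] [Tree f]]]]]]

14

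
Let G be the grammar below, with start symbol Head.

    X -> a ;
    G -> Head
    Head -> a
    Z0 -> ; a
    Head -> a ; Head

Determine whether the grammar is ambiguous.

Only Head is reachable from Head; ignoring the rest: The reachable grammar is A → atom sep A | atom. Each atom is followed by either the separator (recurse) or end-of-string (stop) — no choice point.

Unambiguous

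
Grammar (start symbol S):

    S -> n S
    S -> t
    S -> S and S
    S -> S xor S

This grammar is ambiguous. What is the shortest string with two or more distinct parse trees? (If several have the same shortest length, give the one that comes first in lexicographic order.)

n t and t

length 1: no string has ≥2 trees
length 2: no string has ≥2 trees
length 3: no string has ≥2 trees
length 4: n t and t has 2 parse trees

Two derivations of n t and t:
  S ⇒ n S ⇒ n S and S ⇒ n t and S ⇒ n t and t
  S ⇒ S and S ⇒ n S and S ⇒ n t and S ⇒ n t and t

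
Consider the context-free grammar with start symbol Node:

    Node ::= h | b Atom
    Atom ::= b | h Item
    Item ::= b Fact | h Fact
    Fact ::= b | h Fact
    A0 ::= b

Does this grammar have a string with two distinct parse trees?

Unambiguous

(A0 is unreachable from Node, so its rules don't affect L(Node).) Restricted to the reachable nonterminals, every rule has the form A → t or A → t B, and no two rules for the same A share a first terminal. The grammar encodes a DFA — one run per string.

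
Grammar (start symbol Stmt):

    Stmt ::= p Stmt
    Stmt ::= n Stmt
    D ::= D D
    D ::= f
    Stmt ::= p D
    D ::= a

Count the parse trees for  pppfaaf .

Parse trees for pppfaaf:
  [Stmt p [Stmt p [Stmt p [D [D f] [D [D a] [D [D a] [D f]]]]]]]
  [Stmt p [Stmt p [Stmt p [D [D f] [D [D [D a] [D a]] [D f]]]]]]
  [Stmt p [Stmt p [Stmt p [D [D [D f] [D a]] [D [D a] [D f]]]]]]
  [Stmt p [Stmt p [Stmt p [D [D [D f] [D [D a] [D a]]] [D f]]]]]
  [Stmt p [Stmt p [Stmt p [D [D [D [D f] [D a]] [D a]] [D f]]]]]

5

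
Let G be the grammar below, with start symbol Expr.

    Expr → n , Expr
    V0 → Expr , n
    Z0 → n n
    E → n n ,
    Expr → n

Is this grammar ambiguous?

(Z0, E, V0 are unreachable from Expr, so their rules don't affect L(Expr).) The reachable grammar is A → atom sep A | atom. Each atom is followed by either the separator (recurse) or end-of-string (stop) — no choice point.

Unambiguous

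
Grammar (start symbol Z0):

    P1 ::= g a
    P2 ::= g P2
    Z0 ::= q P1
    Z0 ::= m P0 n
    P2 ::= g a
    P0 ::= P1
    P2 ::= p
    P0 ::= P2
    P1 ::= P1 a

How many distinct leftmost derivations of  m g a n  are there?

2

Parse trees for m g a n:
  [Z0 m [P0 [P1 g a]] n]
  [Z0 m [P0 [P2 g a]] n]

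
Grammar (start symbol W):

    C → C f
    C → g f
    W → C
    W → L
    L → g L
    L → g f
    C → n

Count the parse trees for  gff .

1

Parse trees for gff:
  [W [C [C g f] f]]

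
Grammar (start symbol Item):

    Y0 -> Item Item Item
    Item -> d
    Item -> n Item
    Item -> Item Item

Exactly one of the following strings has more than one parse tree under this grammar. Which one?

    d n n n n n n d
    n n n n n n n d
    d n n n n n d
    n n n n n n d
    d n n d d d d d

d n n n n n n d: 1 tree
n n n n n n n d: 1 tree
d n n n n n d: 1 tree
n n n n n n d: 1 tree
d n n d d d d d: 165 trees

d n n d d d d d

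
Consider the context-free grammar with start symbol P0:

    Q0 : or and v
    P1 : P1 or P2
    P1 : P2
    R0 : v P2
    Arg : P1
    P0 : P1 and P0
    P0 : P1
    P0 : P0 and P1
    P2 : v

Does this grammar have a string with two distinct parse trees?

Witness: v and v

Derivation 1: P0 ⇒ P1 and P0 ⇒ P2 and P0 ⇒ v and P0 ⇒ v and P1 ⇒ v and P2 ⇒ v and v
Derivation 2: P0 ⇒ P0 and P1 ⇒ P1 and P1 ⇒ P2 and P1 ⇒ v and P1 ⇒ v and P2 ⇒ v and v

Two distinct leftmost derivations for the same string.

Ambiguous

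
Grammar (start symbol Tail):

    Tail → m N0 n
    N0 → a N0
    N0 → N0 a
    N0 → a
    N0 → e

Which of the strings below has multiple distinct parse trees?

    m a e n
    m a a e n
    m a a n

m a e n: 1 tree
m a a e n: 1 tree
m a a n: 2 trees

m a a n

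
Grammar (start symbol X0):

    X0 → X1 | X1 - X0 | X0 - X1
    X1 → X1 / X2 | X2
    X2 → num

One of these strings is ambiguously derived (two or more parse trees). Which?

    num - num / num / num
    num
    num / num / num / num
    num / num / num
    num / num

num - num / num / num

num - num / num / num: 2 trees
num: 1 tree
num / num / num / num: 1 tree
num / num / num: 1 tree
num / num: 1 tree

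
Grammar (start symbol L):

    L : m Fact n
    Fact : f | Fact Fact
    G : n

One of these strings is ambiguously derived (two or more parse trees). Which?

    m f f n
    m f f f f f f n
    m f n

m f f n: 1 tree
m f f f f f f n: 42 trees
m f n: 1 tree

m f f f f f f n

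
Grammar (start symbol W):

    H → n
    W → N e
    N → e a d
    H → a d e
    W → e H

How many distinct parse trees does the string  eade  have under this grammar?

Parse trees for eade:
  [W [N e a d] e]
  [W e [H a d e]]

2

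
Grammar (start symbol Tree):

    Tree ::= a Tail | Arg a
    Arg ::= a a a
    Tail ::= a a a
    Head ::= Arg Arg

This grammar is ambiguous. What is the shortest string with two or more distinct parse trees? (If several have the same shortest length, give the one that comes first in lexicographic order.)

length 4: a a a a has 2 parse trees

Two derivations of a a a a:
  Tree ⇒ a Tail ⇒ a a a a
  Tree ⇒ Arg a ⇒ a a a a

a a a a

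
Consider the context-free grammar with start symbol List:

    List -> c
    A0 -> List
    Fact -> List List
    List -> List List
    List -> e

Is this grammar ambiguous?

Ambiguous

Witness: c c c

Derivation 1: List ⇒ List List ⇒ c List ⇒ c List List ⇒ c c List ⇒ c c c
Derivation 2: List ⇒ List List ⇒ List List List ⇒ c List List ⇒ c c List ⇒ c c c

Two distinct leftmost derivations for the same string.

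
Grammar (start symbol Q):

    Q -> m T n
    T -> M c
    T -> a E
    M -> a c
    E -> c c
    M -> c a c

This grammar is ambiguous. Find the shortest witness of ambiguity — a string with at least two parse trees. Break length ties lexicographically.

m a c c n

length 5: m a c c n has 2 parse trees

Two derivations of m a c c n:
  Q ⇒ m T n ⇒ m M c n ⇒ m a c c n
  Q ⇒ m T n ⇒ m a E n ⇒ m a c c n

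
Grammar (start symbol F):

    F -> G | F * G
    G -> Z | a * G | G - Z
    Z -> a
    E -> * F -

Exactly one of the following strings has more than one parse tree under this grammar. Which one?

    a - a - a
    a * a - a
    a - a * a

a * a - a

a - a - a: 1 tree
a * a - a: 3 trees
a - a * a: 1 tree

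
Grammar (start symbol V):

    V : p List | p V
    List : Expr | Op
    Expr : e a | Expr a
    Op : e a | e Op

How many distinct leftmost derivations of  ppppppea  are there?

Parse trees for ppppppea:
  [V p [V p [V p [V p [V p [V p [List [Expr e a]]]]]]]]
  [V p [V p [V p [V p [V p [V p [List [Op e a]]]]]]]]

2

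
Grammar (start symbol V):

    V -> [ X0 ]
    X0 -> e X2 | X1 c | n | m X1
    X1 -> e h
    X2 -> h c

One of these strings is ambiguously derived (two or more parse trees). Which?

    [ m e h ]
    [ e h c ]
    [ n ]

[ m e h ]: 1 tree
[ e h c ]: 2 trees
[ n ]: 1 tree

[ e h c ]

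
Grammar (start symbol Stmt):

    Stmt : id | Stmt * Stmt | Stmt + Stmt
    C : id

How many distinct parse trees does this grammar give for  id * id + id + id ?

Parse trees for id * id + id + id:
  [Stmt [Stmt id] * [Stmt [Stmt id] + [Stmt [Stmt id] + [Stmt id]]]]
  [Stmt [Stmt id] * [Stmt [Stmt [Stmt id] + [Stmt id]] + [Stmt id]]]
  [Stmt [Stmt [Stmt id] * [Stmt id]] + [Stmt [Stmt id] + [Stmt id]]]
  [Stmt [Stmt [Stmt id] * [Stmt [Stmt id] + [Stmt id]]] + [Stmt id]]
  [Stmt [Stmt [Stmt [Stmt id] * [Stmt id]] + [Stmt id]] + [Stmt id]]

5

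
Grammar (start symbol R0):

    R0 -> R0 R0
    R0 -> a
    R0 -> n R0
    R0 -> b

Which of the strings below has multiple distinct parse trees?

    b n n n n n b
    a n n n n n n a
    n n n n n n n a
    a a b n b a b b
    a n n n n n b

a a b n b a b b

b n n n n n b: 1 tree
a n n n n n n a: 1 tree
n n n n n n n a: 1 tree
a a b n b a b b: 227 trees
a n n n n n b: 1 tree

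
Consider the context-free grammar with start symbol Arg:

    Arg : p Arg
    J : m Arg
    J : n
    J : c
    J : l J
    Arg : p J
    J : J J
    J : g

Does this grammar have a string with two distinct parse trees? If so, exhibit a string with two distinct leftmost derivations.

Ambiguous

Witness: p c c c

Derivation 1: Arg ⇒ p J ⇒ p J J ⇒ p c J ⇒ p c J J ⇒ p c c J ⇒ p c c c
Derivation 2: Arg ⇒ p J ⇒ p J J ⇒ p J J J ⇒ p c J J ⇒ p c c J ⇒ p c c c

Two distinct leftmost derivations for the same string.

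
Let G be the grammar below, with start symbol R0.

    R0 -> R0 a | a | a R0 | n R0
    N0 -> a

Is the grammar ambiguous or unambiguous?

Witness: a a

Derivation 1: R0 ⇒ R0 a ⇒ a a
Derivation 2: R0 ⇒ a R0 ⇒ a a

Two distinct leftmost derivations for the same string.

Ambiguous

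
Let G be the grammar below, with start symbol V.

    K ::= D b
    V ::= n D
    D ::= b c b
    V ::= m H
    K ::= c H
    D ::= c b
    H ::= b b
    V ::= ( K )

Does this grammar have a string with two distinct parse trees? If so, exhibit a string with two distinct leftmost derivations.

Ambiguous

Witness: ( c b b )

Derivation 1: V ⇒ ( K ) ⇒ ( D b ) ⇒ ( c b b )
Derivation 2: V ⇒ ( K ) ⇒ ( c H ) ⇒ ( c b b )

Two distinct leftmost derivations for the same string.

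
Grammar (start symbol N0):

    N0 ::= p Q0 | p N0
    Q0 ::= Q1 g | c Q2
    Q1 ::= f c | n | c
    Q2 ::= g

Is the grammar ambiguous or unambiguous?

Witness: p c g

Derivation 1: N0 ⇒ p Q0 ⇒ p Q1 g ⇒ p c g
Derivation 2: N0 ⇒ p Q0 ⇒ p c Q2 ⇒ p c g

Two distinct leftmost derivations for the same string.

Ambiguous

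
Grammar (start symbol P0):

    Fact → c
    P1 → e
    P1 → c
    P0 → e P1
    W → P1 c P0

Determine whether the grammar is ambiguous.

(W, Fact are unreachable from P0, so their rules don't affect L(P0).) The reachable rules are right-linear with at most one rule per (nonterminal, next-terminal) pair. Each input token forces the next rule, so parsing is deterministic.

Unambiguous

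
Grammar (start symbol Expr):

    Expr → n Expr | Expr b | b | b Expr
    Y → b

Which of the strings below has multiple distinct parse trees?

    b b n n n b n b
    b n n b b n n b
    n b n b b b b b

b b n n n b n b: 1 tree
b n n b b n n b: 1 tree
n b n b b b b b: 99 trees

n b n b b b b b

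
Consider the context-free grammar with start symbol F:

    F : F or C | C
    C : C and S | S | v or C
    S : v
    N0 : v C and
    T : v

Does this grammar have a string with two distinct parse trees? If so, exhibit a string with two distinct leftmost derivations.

Witness: v or v

Derivation 1: F ⇒ F or C ⇒ C or C ⇒ S or C ⇒ v or C ⇒ v or S ⇒ v or v
Derivation 2: F ⇒ C ⇒ v or C ⇒ v or S ⇒ v or v

Two distinct leftmost derivations for the same string.

Ambiguous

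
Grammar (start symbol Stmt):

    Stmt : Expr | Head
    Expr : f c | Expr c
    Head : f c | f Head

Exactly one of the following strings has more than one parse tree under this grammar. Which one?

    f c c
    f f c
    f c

f c

f c c: 1 tree
f f c: 1 tree
f c: 2 trees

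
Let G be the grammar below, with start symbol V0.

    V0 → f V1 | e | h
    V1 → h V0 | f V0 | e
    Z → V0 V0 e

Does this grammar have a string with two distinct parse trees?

Unambiguous

Only V0, V1 are reachable from V0; ignoring the rest: Restricted to the reachable nonterminals, every rule has the form A → t or A → t B, and no two rules for the same A share a first terminal. The grammar encodes a DFA — one run per string.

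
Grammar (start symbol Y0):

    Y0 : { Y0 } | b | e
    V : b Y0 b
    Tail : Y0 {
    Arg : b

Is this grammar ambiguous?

Only Y0 is reachable from Y0; ignoring the rest: Each string is a nest of matched brackets around a single atom. An opening bracket forces the recursive rule; an atom forces the base rule.

Unambiguous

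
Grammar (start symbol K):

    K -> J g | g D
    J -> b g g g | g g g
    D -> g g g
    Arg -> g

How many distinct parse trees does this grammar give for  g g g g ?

2

Parse trees for g g g g:
  [K [J g g g] g]
  [K g [D g g g]]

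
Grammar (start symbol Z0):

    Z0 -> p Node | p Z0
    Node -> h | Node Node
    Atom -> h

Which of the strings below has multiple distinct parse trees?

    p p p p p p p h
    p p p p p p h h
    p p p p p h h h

p p p p p p p h: 1 tree
p p p p p p h h: 1 tree
p p p p p h h h: 2 trees

p p p p p h h h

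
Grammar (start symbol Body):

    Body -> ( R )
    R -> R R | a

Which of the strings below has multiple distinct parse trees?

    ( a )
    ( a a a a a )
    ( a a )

( a a a a a )

( a ): 1 tree
( a a a a a ): 14 trees
( a a ): 1 tree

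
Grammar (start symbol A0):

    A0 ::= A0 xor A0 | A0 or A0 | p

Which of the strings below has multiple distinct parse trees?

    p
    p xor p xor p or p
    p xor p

p: 1 tree
p xor p xor p or p: 5 trees
p xor p: 1 tree

p xor p xor p or p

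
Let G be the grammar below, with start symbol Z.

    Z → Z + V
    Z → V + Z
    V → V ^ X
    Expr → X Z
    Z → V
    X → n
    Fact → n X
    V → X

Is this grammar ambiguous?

Ambiguous

Witness: n + n

Derivation 1: Z ⇒ Z + V ⇒ V + V ⇒ X + V ⇒ n + V ⇒ n + X ⇒ n + n
Derivation 2: Z ⇒ V + Z ⇒ X + Z ⇒ n + Z ⇒ n + V ⇒ n + X ⇒ n + n

Two distinct leftmost derivations for the same string.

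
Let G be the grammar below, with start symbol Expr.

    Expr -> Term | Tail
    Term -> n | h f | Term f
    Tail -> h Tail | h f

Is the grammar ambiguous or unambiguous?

Ambiguous

Witness: h f

Derivation 1: Expr ⇒ Term ⇒ h f
Derivation 2: Expr ⇒ Tail ⇒ h f

Two distinct leftmost derivations for the same string.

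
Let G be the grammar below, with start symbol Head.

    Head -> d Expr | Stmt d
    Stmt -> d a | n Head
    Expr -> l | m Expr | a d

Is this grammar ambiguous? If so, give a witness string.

Witness: d a d

Derivation 1: Head ⇒ d Expr ⇒ d a d
Derivation 2: Head ⇒ Stmt d ⇒ d a d

Two distinct leftmost derivations for the same string.

Ambiguous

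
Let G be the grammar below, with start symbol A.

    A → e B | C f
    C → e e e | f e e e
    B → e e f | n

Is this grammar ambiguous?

Ambiguous

Witness: e e e f

Derivation 1: A ⇒ e B ⇒ e e e f
Derivation 2: A ⇒ C f ⇒ e e e f

Two distinct leftmost derivations for the same string.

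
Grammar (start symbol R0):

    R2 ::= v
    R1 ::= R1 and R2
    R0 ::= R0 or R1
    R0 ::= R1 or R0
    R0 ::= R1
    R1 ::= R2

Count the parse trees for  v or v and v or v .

4

Parse trees for v or v and v or v:
  [R0 [R0 [R0 [R1 [R2 v]]] or [R1 [R1 [R2 v]] and [R2 v]]] or [R1 [R2 v]]]
  [R0 [R0 [R1 [R2 v]] or [R0 [R1 [R1 [R2 v]] and [R2 v]]]] or [R1 [R2 v]]]
  [R0 [R1 [R2 v]] or [R0 [R0 [R1 [R1 [R2 v]] and [R2 v]]] or [R1 [R2 v]]]]
  [R0 [R1 [R2 v]] or [R0 [R1 [R1 [R2 v]] and [R2 v]] or [R0 [R1 [R2 v]]]]]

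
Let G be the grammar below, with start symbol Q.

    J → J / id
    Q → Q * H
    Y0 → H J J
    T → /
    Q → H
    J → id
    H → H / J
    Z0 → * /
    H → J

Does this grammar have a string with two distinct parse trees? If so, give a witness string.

Witness: id / id

Derivation 1: Q ⇒ H ⇒ H / J ⇒ J / J ⇒ id / J ⇒ id / id
Derivation 2: Q ⇒ H ⇒ J ⇒ J / id ⇒ id / id

Two distinct leftmost derivations for the same string.

Ambiguous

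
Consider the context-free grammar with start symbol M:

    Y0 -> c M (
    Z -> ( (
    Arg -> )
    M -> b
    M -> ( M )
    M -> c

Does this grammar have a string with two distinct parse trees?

Unambiguous

(Arg, Y0, Z are unreachable from M, so their rules don't affect L(M).) Each string is a nest of matched brackets around a single atom. An opening bracket forces the recursive rule; an atom forces the base rule.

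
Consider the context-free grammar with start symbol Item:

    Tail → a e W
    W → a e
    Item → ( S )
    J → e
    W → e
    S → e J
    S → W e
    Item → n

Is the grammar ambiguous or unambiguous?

Witness: ( e e )

Derivation 1: Item ⇒ ( S ) ⇒ ( e J ) ⇒ ( e e )
Derivation 2: Item ⇒ ( S ) ⇒ ( W e ) ⇒ ( e e )

Two distinct leftmost derivations for the same string.

Ambiguous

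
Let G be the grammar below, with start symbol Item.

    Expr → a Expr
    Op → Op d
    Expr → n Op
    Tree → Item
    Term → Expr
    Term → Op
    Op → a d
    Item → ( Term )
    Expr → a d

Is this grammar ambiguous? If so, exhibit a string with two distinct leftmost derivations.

Ambiguous

Witness: ( a d )

Derivation 1: Item ⇒ ( Term ) ⇒ ( Expr ) ⇒ ( a d )
Derivation 2: Item ⇒ ( Term ) ⇒ ( Op ) ⇒ ( a d )

Two distinct leftmost derivations for the same string.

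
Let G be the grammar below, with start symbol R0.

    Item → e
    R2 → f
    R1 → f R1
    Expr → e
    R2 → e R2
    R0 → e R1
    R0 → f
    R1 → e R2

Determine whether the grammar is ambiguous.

(Item, Expr are unreachable from R0, so their rules don't affect L(R0).) The reachable rules are right-linear with at most one rule per (nonterminal, next-terminal) pair. Each input token forces the next rule, so parsing is deterministic.

Unambiguous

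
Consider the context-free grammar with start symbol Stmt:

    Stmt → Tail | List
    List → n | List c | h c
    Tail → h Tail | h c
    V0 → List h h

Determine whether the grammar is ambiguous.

Ambiguous

Witness: h c

Derivation 1: Stmt ⇒ Tail ⇒ h c
Derivation 2: Stmt ⇒ List ⇒ h c

Two distinct leftmost derivations for the same string.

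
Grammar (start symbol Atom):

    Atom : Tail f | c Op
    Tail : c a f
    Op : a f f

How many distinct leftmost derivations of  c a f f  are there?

Parse trees for c a f f:
  [Atom [Tail c a f] f]
  [Atom c [Op a f f]]

2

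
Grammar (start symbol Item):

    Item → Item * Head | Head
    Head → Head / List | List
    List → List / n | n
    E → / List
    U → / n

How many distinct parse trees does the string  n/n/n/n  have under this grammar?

8

Parse trees for n/n/n/n:
  [Item [Head [Head [List n]] / [List [List [List n] / n] / n]]]
  [Item [Head [Head [Head [List n]] / [List n]] / [List [List n] / n]]]
  [Item [Head [Head [List [List n] / n]] / [List [List n] / n]]]
  [Item [Head [Head [Head [List n]] / [List [List n] / n]] / [List n]]]
  [Item [Head [Head [Head [Head [List n]] / [List n]] / [List n]] / [List n]]]
  [Item [Head [Head [Head [List [List n] / n]] / [List n]] / [List n]]]
  [Item [Head [Head [List [List [List n] / n] / n]] / [List n]]]
  [Item [Head [List [List [List [List n] / n] / n] / n]]]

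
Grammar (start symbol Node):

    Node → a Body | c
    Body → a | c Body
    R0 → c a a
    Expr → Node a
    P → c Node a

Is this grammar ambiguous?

Only Node, Body are reachable from Node; ignoring the rest: Restricted to the reachable nonterminals, every rule has the form A → t or A → t B, and no two rules for the same A share a first terminal. The grammar encodes a DFA — one run per string.

Unambiguous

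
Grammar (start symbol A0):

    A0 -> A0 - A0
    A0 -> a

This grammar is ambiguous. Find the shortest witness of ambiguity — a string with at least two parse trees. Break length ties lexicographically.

a - a - a

length 1: no string has ≥2 trees
length 3: no string has ≥2 trees
length 5: a - a - a has 2 parse trees

Two derivations of a - a - a:
  A0 ⇒ A0 - A0 ⇒ A0 - A0 - A0 ⇒ a - A0 - A0 ⇒ a - a - A0 ⇒ a - a - a
  A0 ⇒ A0 - A0 ⇒ a - A0 ⇒ a - A0 - A0 ⇒ a - a - A0 ⇒ a - a - a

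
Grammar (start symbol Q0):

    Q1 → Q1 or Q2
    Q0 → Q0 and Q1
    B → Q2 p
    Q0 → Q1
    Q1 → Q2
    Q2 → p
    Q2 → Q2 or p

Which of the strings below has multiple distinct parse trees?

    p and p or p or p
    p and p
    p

p and p or p or p: 4 trees
p and p: 1 tree
p: 1 tree

p and p or p or p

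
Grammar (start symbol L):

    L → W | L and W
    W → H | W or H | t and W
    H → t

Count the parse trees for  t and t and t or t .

Parse trees for t and t and t or t:
  [L [W [W t and [W t and [W [H t]]]] or [H t]]]
  [L [W t and [W [W t and [W [H t]]] or [H t]]]]
  [L [W t and [W t and [W [W [H t]] or [H t]]]]]
  [L [L [W [H t]]] and [W [W t and [W [H t]]] or [H t]]]
  [L [L [W [H t]]] and [W t and [W [W [H t]] or [H t]]]]
  [L [L [W t and [W [H t]]]] and [W [W [H t]] or [H t]]]
  [L [L [L [W [H t]]] and [W [H t]]] and [W [W [H t]] or [H t]]]

7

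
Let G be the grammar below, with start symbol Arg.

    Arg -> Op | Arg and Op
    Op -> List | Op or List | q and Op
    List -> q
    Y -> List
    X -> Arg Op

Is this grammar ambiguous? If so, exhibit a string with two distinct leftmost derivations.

Witness: q and q

Derivation 1: Arg ⇒ Op ⇒ q and Op ⇒ q and List ⇒ q and q
Derivation 2: Arg ⇒ Arg and Op ⇒ Op and Op ⇒ List and Op ⇒ q and Op ⇒ q and List ⇒ q and q

Two distinct leftmost derivations for the same string.

Ambiguous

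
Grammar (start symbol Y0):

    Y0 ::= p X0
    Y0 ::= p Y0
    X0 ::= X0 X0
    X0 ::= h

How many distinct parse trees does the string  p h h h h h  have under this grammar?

Parse trees for p h h h h h (showing first 6 of 14):
  [Y0 p [X0 [X0 h] [X0 [X0 h] [X0 [X0 h] [X0 [X0 h] [X0 h]]]]]]
  [Y0 p [X0 [X0 h] [X0 [X0 h] [X0 [X0 [X0 h] [X0 h]] [X0 h]]]]]
  [Y0 p [X0 [X0 h] [X0 [X0 [X0 h] [X0 h]] [X0 [X0 h] [X0 h]]]]]
  [Y0 p [X0 [X0 h] [X0 [X0 [X0 h] [X0 [X0 h] [X0 h]]] [X0 h]]]]
  [Y0 p [X0 [X0 h] [X0 [X0 [X0 [X0 h] [X0 h]] [X0 h]] [X0 h]]]]
  [Y0 p [X0 [X0 [X0 h] [X0 h]] [X0 [X0 h] [X0 [X0 h] [X0 h]]]]]

14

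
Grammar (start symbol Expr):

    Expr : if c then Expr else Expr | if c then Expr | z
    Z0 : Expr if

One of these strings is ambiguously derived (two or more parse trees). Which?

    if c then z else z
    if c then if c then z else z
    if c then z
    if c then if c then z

if c then if c then z else z

if c then z else z: 1 tree
if c then if c then z else z: 2 trees
if c then z: 1 tree
if c then if c then z: 1 tree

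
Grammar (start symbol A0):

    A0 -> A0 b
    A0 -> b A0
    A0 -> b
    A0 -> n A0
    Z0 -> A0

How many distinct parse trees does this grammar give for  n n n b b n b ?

1

Parse trees for n n n b b n b:
  [A0 n [A0 n [A0 n [A0 b [A0 b [A0 n [A0 b]]]]]]]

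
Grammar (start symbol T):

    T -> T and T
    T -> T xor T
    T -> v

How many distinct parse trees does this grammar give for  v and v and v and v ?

5

Parse trees for v and v and v and v:
  [T [T v] and [T [T v] and [T [T v] and [T v]]]]
  [T [T v] and [T [T [T v] and [T v]] and [T v]]]
  [T [T [T v] and [T v]] and [T [T v] and [T v]]]
  [T [T [T v] and [T [T v] and [T v]]] and [T v]]
  [T [T [T [T v] and [T v]] and [T v]] and [T v]]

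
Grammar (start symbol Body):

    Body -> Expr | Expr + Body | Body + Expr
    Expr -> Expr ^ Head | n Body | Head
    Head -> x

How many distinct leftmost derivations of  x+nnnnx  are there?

Parse trees for x+nnnnx:
  [Body [Expr [Head x]] + [Body [Expr n [Body [Expr n [Body [Expr n [Body [Expr n [Body [Expr [Head x]]]]]]]]]]]]
  [Body [Body [Expr [Head x]]] + [Expr n [Body [Expr n [Body [Expr n [Body [Expr n [Body [Expr [Head x]]]]]]]]]]]

2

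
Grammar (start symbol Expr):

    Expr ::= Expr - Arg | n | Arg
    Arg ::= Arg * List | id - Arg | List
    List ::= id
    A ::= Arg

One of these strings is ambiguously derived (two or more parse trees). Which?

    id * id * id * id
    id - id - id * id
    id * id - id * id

id * id * id * id: 1 tree
id - id - id * id: 7 trees
id * id - id * id: 1 tree

id - id - id * id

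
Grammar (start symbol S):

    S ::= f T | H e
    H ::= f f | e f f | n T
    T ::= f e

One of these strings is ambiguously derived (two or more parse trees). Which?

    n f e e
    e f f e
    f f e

n f e e: 1 tree
e f f e: 1 tree
f f e: 2 trees

f f e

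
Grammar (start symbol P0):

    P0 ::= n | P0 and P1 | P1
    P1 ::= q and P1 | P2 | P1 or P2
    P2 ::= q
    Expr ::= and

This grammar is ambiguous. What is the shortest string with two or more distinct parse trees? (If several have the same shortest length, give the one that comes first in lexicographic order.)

length 1: no string has ≥2 trees
length 3: q and q has 2 parse trees

Two derivations of q and q:
  P0 ⇒ P0 and P1 ⇒ P1 and P1 ⇒ P2 and P1 ⇒ q and P1 ⇒ q and P2 ⇒ q and q
  P0 ⇒ P1 ⇒ q and P1 ⇒ q and P2 ⇒ q and q

q and q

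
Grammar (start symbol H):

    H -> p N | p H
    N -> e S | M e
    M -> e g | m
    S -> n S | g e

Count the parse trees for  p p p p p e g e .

Parse trees for p p p p p e g e:
  [H p [H p [H p [H p [H p [N e [S g e]]]]]]]
  [H p [H p [H p [H p [H p [N [M e g] e]]]]]]

2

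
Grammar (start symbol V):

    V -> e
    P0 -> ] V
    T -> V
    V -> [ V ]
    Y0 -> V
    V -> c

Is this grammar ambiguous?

Unambiguous

(T, P0, Y0 are unreachable from V, so their rules don't affect L(V).) Each string is a nest of matched brackets around a single atom. An opening bracket forces the recursive rule; an atom forces the base rule.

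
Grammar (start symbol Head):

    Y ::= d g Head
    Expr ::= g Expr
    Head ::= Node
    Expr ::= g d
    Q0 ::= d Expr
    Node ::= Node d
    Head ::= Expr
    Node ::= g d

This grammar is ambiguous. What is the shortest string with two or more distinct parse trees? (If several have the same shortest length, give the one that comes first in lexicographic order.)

length 2: g d has 2 parse trees

Two derivations of g d:
  Head ⇒ Node ⇒ g d
  Head ⇒ Expr ⇒ g d

g d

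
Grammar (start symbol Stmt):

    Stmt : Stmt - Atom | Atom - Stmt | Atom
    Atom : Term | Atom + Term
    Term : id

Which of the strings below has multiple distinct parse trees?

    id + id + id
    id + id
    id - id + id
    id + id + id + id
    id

id + id + id: 1 tree
id + id: 1 tree
id - id + id: 2 trees
id + id + id + id: 1 tree
id: 1 tree

id - id + id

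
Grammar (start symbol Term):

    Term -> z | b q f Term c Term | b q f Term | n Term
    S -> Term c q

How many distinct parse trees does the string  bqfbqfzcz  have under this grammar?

Parse trees for bqfbqfzcz:
  [Term b q f [Term b q f [Term z]] c [Term z]]
  [Term b q f [Term b q f [Term z] c [Term z]]]

2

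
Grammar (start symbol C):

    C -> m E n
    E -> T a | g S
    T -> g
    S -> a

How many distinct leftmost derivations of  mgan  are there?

Parse trees for mgan:
  [C m [E [T g] a] n]
  [C m [E g [S a]] n]

2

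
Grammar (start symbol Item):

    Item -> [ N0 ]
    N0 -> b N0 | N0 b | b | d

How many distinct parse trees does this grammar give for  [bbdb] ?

3

Parse trees for [bbdb]:
  [Item [ [N0 b [N0 b [N0 [N0 d] b]]] ]]
  [Item [ [N0 b [N0 [N0 b [N0 d]] b]] ]]
  [Item [ [N0 [N0 b [N0 b [N0 d]]] b] ]]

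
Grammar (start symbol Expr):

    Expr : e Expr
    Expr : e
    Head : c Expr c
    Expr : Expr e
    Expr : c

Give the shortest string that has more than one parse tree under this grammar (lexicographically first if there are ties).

e e

length 1: no string has ≥2 trees
length 2: e e has 2 parse trees

Two derivations of e e:
  Expr ⇒ e Expr ⇒ e e
  Expr ⇒ Expr e ⇒ e e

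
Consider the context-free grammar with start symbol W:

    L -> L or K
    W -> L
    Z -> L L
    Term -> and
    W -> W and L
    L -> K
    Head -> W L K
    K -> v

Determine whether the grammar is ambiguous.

Unambiguous

Only W, L, K are reachable from W; ignoring the rest: This is a standard precedence ladder (W over L over K), with each level left-recursive on its own operator ('and' at W, 'or' at L). That structure is LR(1), hence unambiguous.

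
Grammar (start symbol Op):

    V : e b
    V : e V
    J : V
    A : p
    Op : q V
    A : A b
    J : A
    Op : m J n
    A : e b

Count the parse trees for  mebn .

2

Parse trees for mebn:
  [Op m [J [V e b]] n]
  [Op m [J [A e b]] n]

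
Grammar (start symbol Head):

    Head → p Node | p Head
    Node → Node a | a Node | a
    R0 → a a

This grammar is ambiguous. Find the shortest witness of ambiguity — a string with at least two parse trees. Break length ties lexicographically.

p a a

length 2: no string has ≥2 trees
length 3: p a a has 2 parse trees

Two derivations of p a a:
  Head ⇒ p Node ⇒ p Node a ⇒ p a a
  Head ⇒ p Node ⇒ p a Node ⇒ p a a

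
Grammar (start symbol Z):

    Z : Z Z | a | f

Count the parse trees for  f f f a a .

Parse trees for f f f a a (showing first 6 of 14):
  [Z [Z f] [Z [Z f] [Z [Z f] [Z [Z a] [Z a]]]]]
  [Z [Z f] [Z [Z f] [Z [Z [Z f] [Z a]] [Z a]]]]
  [Z [Z f] [Z [Z [Z f] [Z f]] [Z [Z a] [Z a]]]]
  [Z [Z f] [Z [Z [Z f] [Z [Z f] [Z a]]] [Z a]]]
  [Z [Z f] [Z [Z [Z [Z f] [Z f]] [Z a]] [Z a]]]
  [Z [Z [Z f] [Z f]] [Z [Z f] [Z [Z a] [Z a]]]]

14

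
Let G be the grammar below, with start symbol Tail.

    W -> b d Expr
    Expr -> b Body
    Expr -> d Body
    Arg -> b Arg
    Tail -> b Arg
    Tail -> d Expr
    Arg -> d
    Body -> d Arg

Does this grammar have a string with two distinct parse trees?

Only Tail, Expr, Body, Arg are reachable from Tail; ignoring the rest: Restricted to the reachable nonterminals, every rule has the form A → t or A → t B, and no two rules for the same A share a first terminal. The grammar encodes a DFA — one run per string.

Unambiguous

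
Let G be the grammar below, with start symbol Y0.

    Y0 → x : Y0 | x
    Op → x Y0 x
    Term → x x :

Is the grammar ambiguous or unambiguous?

Unambiguous

(Op, Term are unreachable from Y0, so their rules don't affect L(Y0).) Right-recursive list with a separator: after each atom, whether the separator follows determines the rule. One parse per string.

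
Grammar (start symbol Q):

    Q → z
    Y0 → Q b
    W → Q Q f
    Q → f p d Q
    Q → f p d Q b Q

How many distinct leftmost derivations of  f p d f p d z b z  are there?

Parse trees for f p d f p d z b z:
  [Q f p d [Q f p d [Q z] b [Q z]]]
  [Q f p d [Q f p d [Q z]] b [Q z]]

2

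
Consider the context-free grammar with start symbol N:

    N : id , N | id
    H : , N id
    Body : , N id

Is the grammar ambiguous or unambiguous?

Only N is reachable from N; ignoring the rest: The reachable grammar is A → atom sep A | atom. Each atom is followed by either the separator (recurse) or end-of-string (stop) — no choice point.

Unambiguous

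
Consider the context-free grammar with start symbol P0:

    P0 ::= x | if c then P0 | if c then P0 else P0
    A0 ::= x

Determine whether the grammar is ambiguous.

Ambiguous

Witness: if c then if c then x else x

Derivation 1: P0 ⇒ if c then P0 ⇒ if c then if c then P0 else P0 ⇒ if c then if c then x else P0 ⇒ if c then if c then x else x
Derivation 2: P0 ⇒ if c then P0 else P0 ⇒ if c then if c then P0 else P0 ⇒ if c then if c then x else P0 ⇒ if c then if c then x else x

Two distinct leftmost derivations for the same string.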